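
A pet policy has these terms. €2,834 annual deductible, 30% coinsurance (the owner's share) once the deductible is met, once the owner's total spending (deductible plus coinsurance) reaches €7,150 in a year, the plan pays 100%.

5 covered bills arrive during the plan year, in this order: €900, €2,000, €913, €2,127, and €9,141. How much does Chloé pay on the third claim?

€273.90

Bill 1, €900: all of it applies to the deductible. Cost to owner: €900. OOP to date €900.
Bill 2, €2,000: €1,934 finishes the deductible; €66 goes to coinsurance; owner's 30% is €19.80. Cost to owner: €1,953.80. OOP to date €2,853.80.
Bill 3, €913: 30% coinsurance on €913 = €273.90. Owner pays €273.90; OOP now €3,127.70.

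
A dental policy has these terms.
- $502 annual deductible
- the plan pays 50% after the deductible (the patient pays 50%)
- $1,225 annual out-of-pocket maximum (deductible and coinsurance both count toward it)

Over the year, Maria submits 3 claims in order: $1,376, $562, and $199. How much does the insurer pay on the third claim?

$194

#1 ($1,376): $502 to deductible, leaving $874; coinsurance $874 × 50% = $437. Cost to patient: $939. OOP to date $939. Plan pays $1,376 − $939 = $437.
#2 ($562): deductible met; 50% of $562 = $281. Patient owes $281 (running OOP $1,220). Insurer: $562 − $281 = $281.
#3 ($199): 50% coinsurance on $199 = $99.50. OOP would hit $1,319.50 > $1,225, so the cap limits the patient to $1,225 − $1,220 = $5. Insurer: $199 − $5 = $194.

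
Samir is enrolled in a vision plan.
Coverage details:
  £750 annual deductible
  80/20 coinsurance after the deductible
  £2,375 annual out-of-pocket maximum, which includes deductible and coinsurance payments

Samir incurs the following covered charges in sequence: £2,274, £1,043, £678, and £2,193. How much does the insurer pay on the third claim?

Bill 1, £2,274: £750 to deductible, leaving £1,524; coinsurance £1,524 × 20% = £304.80. Cost to member: £1,054.80. OOP to date £1,054.80. Insurer: £2,274 − £1,054.80 = £1,219.20.
Bill 2, £1,043: deductible met; 20% of £1,043 = £208.60. Member owes £208.60 (running OOP £1,263.40). Insurer: £1,043 − £208.60 = £834.40.
Bill 3, £678: deductible met; 20% of £678 = £135.60. Cost to member: £135.60. OOP to date £1,399. Plan pays £678 − £135.60 = £542.40.

£542.40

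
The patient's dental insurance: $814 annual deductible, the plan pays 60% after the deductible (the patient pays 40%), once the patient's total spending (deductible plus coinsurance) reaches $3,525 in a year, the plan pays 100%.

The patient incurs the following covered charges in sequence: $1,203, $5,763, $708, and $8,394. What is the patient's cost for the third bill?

#1 ($1,203): $814 to deductible, leaving $389; patient's 40% is $155.60. Patient owes $969.60 (running OOP $969.60).
#2 ($5,763): deductible met; 40% of $5,763 = $2,305.20. Cost to patient: $2,305.20. OOP to date $3,274.80.
#3 ($708): deductible already satisfied, so patient's share is 40% × $708 = $283.20. OOP would hit $3,558 > $3,525, so the cap limits the patient to $3,525 − $3,274.80 = $250.20.

$250.20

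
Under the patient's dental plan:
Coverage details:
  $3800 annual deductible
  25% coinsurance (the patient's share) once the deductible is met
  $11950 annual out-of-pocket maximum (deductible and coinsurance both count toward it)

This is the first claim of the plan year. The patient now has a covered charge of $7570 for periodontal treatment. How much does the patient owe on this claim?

Deductible not yet touched, so the first $3800 of the bill goes to the deductible.
That leaves $7570 − $3800 = $3770 for coinsurance.
Coinsurance: $3770 × 25% = $942.50.
That puts the patient's cost at $3800 + $942.50 = $4742.50 before any cap.
Cumulative spending $0 + $4742.50 = $4742.50 stays under the $11950 maximum.

$4742.50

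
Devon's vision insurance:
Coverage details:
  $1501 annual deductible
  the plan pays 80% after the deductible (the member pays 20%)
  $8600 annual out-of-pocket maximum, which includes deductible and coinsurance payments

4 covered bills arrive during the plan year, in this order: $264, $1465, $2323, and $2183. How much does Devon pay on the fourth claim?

$436.60

Bill 1, $264: fully absorbed by the deductible. Member owes $264 (running OOP $264).
Bill 2, $1465: $1237 finishes the deductible; $228 goes to coinsurance; coinsurance $228 × 20% = $45.60. Cost to member: $1282.60. OOP to date $1546.60.
Bill 3, $2323: 20% coinsurance on $2323 = $464.60. Cost to member: $464.60. OOP to date $2011.20.
Bill 4, $2183: deductible met; 20% of $2183 = $436.60. Member pays $436.60; OOP now $2447.80.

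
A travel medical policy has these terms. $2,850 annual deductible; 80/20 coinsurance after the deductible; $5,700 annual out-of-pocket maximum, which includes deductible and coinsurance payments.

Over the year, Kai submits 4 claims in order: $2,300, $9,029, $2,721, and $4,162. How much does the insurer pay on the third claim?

$2,176.80

#1 ($2,300): fully absorbed by the deductible. Traveler pays $2,300; OOP now $2,300. Insurer: $2,300 − $2,300 = $0.
#2 ($9,029): $550 to deductible, leaving $8,479; 20% of $8,479 = $1,695.80. Traveler pays $2,245.80; OOP now $4,545.80. Plan pays $9,029 − $2,245.80 = $6,783.20.
#3 ($2,721): deductible already satisfied, so traveler's share is 20% × $2,721 = $544.20. Cost to traveler: $544.20. OOP to date $5,090. Insurer: $2,721 − $544.20 = $2,176.80.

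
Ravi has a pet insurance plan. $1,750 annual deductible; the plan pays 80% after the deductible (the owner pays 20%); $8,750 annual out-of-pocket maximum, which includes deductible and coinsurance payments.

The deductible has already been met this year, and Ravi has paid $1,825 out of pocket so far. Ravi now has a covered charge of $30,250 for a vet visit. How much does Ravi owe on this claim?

The deductible is already satisfied, so the full bill goes to coinsurance.
20% of $30,250 = $6,050 falls to the owner.
Year-to-date out-of-pocket becomes $1,825 + $6,050 = $7,875, still under the $8,750 maximum, so no cap applies.

$6,050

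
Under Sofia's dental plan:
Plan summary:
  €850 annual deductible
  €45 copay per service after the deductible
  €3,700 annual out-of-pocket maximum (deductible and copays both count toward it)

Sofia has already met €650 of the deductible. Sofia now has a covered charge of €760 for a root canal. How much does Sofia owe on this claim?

€245

€650 of the €850 deductible is already met, leaving €200.
After the €200 deductible portion, €760 − €200 = €560 is subject to the copay.
Copay on this service: €45.
So the patient owes €200 + €45 = €245 before any cap.
Year-to-date out-of-pocket becomes €650 + €245 = €895, still under the €3,700 maximum, so no cap applies.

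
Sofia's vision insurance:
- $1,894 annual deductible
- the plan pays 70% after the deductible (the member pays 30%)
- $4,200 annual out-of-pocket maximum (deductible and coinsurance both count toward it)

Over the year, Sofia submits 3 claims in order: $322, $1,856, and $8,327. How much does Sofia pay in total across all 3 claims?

Claim 1 ($322): entire amount goes to the deductible. Member pays $322; OOP now $322.
Claim 2 ($1,856): $1,572 to deductible, leaving $284; member's 30% is $85.20. Member pays $1,657.20; OOP now $1,979.20.
Claim 3 ($8,327): deductible met; 30% of $8,327 = $2,498.10. Adding that to $1,979.20 gives $4,477.30, past the $4,200 cap; member pays only $4,200 − $1,979.20 = $2,220.80.
Total paid by the member: $322 + $1,657.20 + $2,220.80 = $4,200.

$4,200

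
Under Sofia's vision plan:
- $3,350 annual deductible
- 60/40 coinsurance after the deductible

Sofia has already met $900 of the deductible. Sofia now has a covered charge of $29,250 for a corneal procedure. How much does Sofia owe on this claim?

Deductible still to meet: $3,350 − $900 = $2,450.
That leaves $29,250 − $2,450 = $26,800 for coinsurance.
Member's 40% share of $26,800 is $10,720.
That puts the member's cost at $2,450 + $10,720 = $13,170.

$13,170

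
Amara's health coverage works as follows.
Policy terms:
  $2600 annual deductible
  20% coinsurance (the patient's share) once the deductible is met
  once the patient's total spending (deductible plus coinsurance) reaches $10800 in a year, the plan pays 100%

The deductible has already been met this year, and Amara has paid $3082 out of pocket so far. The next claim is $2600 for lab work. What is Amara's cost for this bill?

$520

With the deductible met, the entire $2600 is subject to coinsurance.
Patient's 20% share of $2600 is $520.
Total out-of-pocket so far would be $3082 + $520 = $3602, below the $10800 cap — no reduction.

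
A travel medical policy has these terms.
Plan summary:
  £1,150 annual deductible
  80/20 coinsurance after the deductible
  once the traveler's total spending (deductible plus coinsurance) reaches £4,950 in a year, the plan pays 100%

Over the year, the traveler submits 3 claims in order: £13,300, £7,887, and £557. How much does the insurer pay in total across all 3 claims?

£16,794

Claim 1 — £13,300: £1,150 to deductible, leaving £12,150; coinsurance £12,150 × 20% = £2,430. Traveler pays £3,580; OOP now £3,580. Plan pays £13,300 − £3,580 = £9,720.
Claim 2 — £7,887: deductible met; 20% of £7,887 = £1,577.40. Adding that to £3,580 gives £5,157.40, past the £4,950 cap; traveler pays only £4,950 − £3,580 = £1,370. Insurer: £7,887 − £1,370 = £6,517.
Claim 3 — £557: 20% coinsurance on £557 = £111.40. OOP would hit £5,061.40 > £4,950, so the cap limits the traveler to £4,950 − £4,950 = £0. Insurer: £557 − £0 = £557.
Insurer total: £9,720 + £6,517 + £557 = £16,794.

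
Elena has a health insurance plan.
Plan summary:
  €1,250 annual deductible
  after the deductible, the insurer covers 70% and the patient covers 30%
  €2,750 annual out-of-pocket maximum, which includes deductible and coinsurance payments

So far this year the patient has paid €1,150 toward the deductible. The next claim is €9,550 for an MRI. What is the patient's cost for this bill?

€1,600

€1,150 of the €1,250 deductible is already met, leaving €100.
After the €100 deductible portion, €9,550 − €100 = €9,450 is subject to coinsurance.
30% of €9,450 = €2,835 falls to the patient.
That puts the patient's cost at €100 + €2,835 = €2,935 before any cap.
Year-to-date out-of-pocket would reach €1,150 + €2,935 = €4,085, above the €2,750 maximum, so the patient pays only €2,750 − €1,150 = €1,600.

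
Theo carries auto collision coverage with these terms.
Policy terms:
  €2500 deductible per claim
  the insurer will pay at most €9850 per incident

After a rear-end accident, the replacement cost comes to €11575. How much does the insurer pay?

Less the €2500 deductible: €11575 − €2500 = €9075.
€9075 is within the €9850 limit, so the insurer pays €9075.

€9075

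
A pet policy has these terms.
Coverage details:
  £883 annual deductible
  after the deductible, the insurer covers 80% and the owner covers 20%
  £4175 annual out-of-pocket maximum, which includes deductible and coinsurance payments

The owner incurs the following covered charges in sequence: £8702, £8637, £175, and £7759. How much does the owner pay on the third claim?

#1 (£8702): £883 finishes the deductible; £7819 goes to coinsurance; 20% of £7819 = £1563.80. Owner pays £2446.80; OOP now £2446.80.
#2 (£8637): 20% coinsurance on £8637 = £1727.40. Cost to owner: £1727.40. OOP to date £4174.20.
#3 (£175): deductible met; 20% of £175 = £35. Adding that to £4174.20 gives £4209.20, past the £4175 cap; owner pays only £4175 − £4174.20 = £0.80.

£0.80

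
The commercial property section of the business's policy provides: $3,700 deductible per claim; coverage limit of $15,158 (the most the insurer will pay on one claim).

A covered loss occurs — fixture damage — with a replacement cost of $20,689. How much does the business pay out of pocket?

$5,531

Subtract the deductible: $20,689 − $3,700 = $16,989.
$16,989 exceeds the $15,158 limit, so the insurer pays the limit: $15,158.
The business bears the rest of the original loss: $20,689 − $15,158 = $5,531.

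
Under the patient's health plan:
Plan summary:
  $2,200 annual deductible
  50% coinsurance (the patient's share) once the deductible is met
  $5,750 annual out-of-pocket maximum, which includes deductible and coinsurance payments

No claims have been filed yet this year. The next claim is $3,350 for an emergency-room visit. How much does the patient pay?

$2,775

Nothing has been paid toward the $2,200 deductible, so the first $2,200 of this charge is applied there.
That leaves $3,350 − $2,200 = $1,150 for coinsurance.
50% of $1,150 = $575 falls to the patient.
Patient responsibility before any cap: $2,200 + $575 = $2,775.
Cumulative spending $0 + $2,775 = $2,775 stays under the $5,750 maximum.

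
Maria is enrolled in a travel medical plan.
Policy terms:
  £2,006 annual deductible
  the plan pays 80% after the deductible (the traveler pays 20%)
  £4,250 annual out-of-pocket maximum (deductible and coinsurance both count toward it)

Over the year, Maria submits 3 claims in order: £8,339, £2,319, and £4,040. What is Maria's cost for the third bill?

Bill 1, £8,339: £2,006 to deductible, leaving £6,333; 20% of £6,333 = £1,266.60. Traveler owes £3,272.60 (running OOP £3,272.60).
Bill 2, £2,319: deductible already satisfied, so traveler's share is 20% × £2,319 = £463.80. Cost to traveler: £463.80. OOP to date £3,736.40.
Bill 3, £4,040: 20% coinsurance on £4,040 = £808. That would push OOP to £4,544.40, over the £4,250 cap, so traveler pays £4,250 − £3,736.40 = £513.60.

£513.60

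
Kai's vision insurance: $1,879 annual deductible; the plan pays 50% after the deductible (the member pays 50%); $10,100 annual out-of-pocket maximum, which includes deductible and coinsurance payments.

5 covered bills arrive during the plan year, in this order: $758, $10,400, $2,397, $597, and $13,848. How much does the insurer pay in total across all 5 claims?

$17,900

Claim 1 ($758): entire amount goes to the deductible. Member pays $758; OOP now $758. Insurer: $758 − $758 = $0.
Claim 2 ($10,400): deductible takes $1,121, $9,279 remains; 50% of $9,279 = $4,639.50. Member pays $5,760.50; OOP now $6,518.50. Insurer: $10,400 − $5,760.50 = $4,639.50.
Claim 3 ($2,397): deductible already satisfied, so member's share is 50% × $2,397 = $1,198.50. Member owes $1,198.50 (running OOP $7,717). Plan pays $2,397 − $1,198.50 = $1,198.50.
Claim 4 ($597): deductible met; 50% of $597 = $298.50. Member owes $298.50 (running OOP $8,015.50). Plan pays $597 − $298.50 = $298.50.
Claim 5 ($13,848): 50% coinsurance on $13,848 = $6,924. OOP would hit $14,939.50 > $10,100, so the cap limits the member to $10,100 − $8,015.50 = $2,084.50. Plan pays $13,848 − $2,084.50 = $11,763.50.
Insurer total = bills − member's total = $28,000 − $10,100 = $17,900.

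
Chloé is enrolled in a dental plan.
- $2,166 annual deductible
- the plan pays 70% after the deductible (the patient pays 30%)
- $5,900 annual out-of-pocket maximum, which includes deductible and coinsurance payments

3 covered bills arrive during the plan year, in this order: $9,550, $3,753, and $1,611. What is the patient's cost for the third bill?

$392.90

Claim 1 ($9,550): $2,166 finishes the deductible; $7,384 goes to coinsurance; 30% of $7,384 = $2,215.20. Patient owes $4,381.20 (running OOP $4,381.20).
Claim 2 ($3,753): deductible met; 30% of $3,753 = $1,125.90. Patient pays $1,125.90; OOP now $5,507.10.
Claim 3 ($1,611): deductible met; 30% of $1,611 = $483.30. OOP would hit $5,990.40 > $5,900, so the cap limits the patient to $5,900 − $5,507.10 = $392.90.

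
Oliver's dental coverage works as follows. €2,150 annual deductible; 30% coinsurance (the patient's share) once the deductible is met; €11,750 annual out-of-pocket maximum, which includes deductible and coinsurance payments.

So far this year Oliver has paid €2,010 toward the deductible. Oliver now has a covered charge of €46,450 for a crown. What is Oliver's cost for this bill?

€9,740

€2,010 of the €2,150 deductible is already met, leaving €140.
The remaining €46,310 (= €46,450 − €140) moves to coinsurance.
30% of €46,310 = €13,893 falls to the patient.
Patient responsibility before any cap: €140 + €13,893 = €14,033.
That would bring total out-of-pocket to €16,043, past the €11,750 cap. The patient is capped at €11,750 − €2,010 = €9,740 on this claim.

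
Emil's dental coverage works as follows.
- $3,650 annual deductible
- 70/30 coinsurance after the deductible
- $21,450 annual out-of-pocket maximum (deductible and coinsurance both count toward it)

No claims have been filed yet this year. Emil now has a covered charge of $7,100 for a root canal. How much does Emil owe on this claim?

$4,685

The full $3,650 deductible is still open; $3,650 of this bill applies to it.
That leaves $7,100 − $3,650 = $3,450 for coinsurance.
30% of $3,450 = $1,035 falls to the patient.
That puts the patient's cost at $3,650 + $1,035 = $4,685 before any cap.
Cumulative spending $0 + $4,685 = $4,685 stays under the $21,450 maximum.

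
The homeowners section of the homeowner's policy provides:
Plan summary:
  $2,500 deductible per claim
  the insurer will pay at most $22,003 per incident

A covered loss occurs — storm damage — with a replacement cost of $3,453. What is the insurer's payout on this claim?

$953

Subtract the deductible: $3,453 − $2,500 = $953.
That's under the $22,003 cap, so the insurer reimburses the full $953.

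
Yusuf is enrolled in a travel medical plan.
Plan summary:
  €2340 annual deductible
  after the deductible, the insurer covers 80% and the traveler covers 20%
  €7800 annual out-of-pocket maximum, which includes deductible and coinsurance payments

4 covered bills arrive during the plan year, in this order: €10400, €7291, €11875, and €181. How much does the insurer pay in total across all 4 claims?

€21947

Bill 1, €10400: deductible takes €2340, €8060 remains; coinsurance €8060 × 20% = €1612. Traveler owes €3952 (running OOP €3952). Plan pays €10400 − €3952 = €6448.
Bill 2, €7291: deductible already satisfied, so traveler's share is 20% × €7291 = €1458.20. Traveler pays €1458.20; OOP now €5410.20. Insurer: €7291 − €1458.20 = €5832.80.
Bill 3, €11875: 20% coinsurance on €11875 = €2375. Cost to traveler: €2375. OOP to date €7785.20. Plan pays €11875 − €2375 = €9500.
Bill 4, €181: deductible met; 20% of €181 = €36.20. Adding that to €7785.20 gives €7821.40, past the €7800 cap; traveler pays only €7800 − €7785.20 = €14.80. Plan pays €181 − €14.80 = €166.20.
Insurer total: €6448 + €5832.80 + €9500 + €166.20 = €21947.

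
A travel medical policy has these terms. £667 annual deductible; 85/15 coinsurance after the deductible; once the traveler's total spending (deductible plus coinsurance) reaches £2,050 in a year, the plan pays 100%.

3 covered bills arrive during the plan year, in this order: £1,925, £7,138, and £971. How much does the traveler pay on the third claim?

£123.60

Claim 1 — £1,925: £667 finishes the deductible; £1,258 goes to coinsurance; 15% of £1,258 = £188.70. Traveler pays £855.70; OOP now £855.70.
Claim 2 — £7,138: 15% coinsurance on £7,138 = £1,070.70. Cost to traveler: £1,070.70. OOP to date £1,926.40.
Claim 3 — £971: deductible met; 15% of £971 = £145.65. OOP would hit £2,072.05 > £2,050, so the cap limits the traveler to £2,050 − £1,926.40 = £123.60.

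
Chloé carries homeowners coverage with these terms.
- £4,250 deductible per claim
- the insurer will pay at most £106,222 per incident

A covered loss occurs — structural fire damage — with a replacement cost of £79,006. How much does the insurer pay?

£74,756

After the deductible, £79,006 − £4,250 = £74,756 remains.
£74,756 is within the £106,222 limit, so the insurer pays £74,756.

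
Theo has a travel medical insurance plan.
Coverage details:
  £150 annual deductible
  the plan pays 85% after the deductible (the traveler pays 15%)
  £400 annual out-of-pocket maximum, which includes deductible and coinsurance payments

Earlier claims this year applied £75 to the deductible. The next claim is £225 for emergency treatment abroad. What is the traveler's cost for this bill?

Deductible still to meet: £150 − £75 = £75.
The remaining £150 (= £225 − £75) moves to coinsurance.
Traveler's 15% share of £150 is £22.50.
That puts the traveler's cost at £75 + £22.50 = £97.50 before any cap.
Cumulative spending £75 + £97.50 = £172.50 stays under the £400 maximum.

£97.50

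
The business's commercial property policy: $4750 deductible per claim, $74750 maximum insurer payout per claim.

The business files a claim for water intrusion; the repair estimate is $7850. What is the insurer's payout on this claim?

$3100

Subtract the deductible: $7850 − $4750 = $3100.
That's under the $74750 cap, so the insurer reimburses the full $3100.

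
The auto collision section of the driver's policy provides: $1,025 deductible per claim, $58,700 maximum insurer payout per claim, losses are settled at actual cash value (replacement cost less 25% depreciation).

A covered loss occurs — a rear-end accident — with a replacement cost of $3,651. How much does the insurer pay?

Actual cash value after 25% depreciation: $3,651 × 75% = $2,738.25.
After the deductible, $2,738.25 − $1,025 = $1,713.25 remains.
$1,713.25 ≤ $58,700, so the limit doesn't bind; insurer pays $1,713.25.

$1,713.25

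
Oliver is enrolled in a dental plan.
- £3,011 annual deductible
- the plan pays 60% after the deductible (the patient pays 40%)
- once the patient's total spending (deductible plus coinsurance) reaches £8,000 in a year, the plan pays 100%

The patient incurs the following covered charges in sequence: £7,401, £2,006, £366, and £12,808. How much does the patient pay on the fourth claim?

Claim 1 (£7,401): £3,011 to deductible, leaving £4,390; coinsurance £4,390 × 40% = £1,756. Cost to patient: £4,767. OOP to date £4,767.
Claim 2 (£2,006): deductible met; 40% of £2,006 = £802.40. Cost to patient: £802.40. OOP to date £5,569.40.
Claim 3 (£366): deductible already satisfied, so patient's share is 40% × £366 = £146.40. Cost to patient: £146.40. OOP to date £5,715.80.
Claim 4 (£12,808): deductible already satisfied, so patient's share is 40% × £12,808 = £5,123.20. OOP would hit £10,839 > £8,000, so the cap limits the patient to £8,000 − £5,715.80 = £2,284.20.

£2,284.20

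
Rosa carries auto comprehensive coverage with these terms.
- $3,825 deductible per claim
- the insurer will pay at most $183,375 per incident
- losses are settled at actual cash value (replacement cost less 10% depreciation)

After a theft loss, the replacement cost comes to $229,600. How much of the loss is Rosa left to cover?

Depreciate 10%: the covered value is $229,600 × 0.9 = $206,640.
Less the $3,825 deductible: $206,640 − $3,825 = $202,815.
Since $202,815 > $183,375, the payout is capped at $183,375.
Out of pocket: $229,600 − $183,375 = $46,225.

$46,225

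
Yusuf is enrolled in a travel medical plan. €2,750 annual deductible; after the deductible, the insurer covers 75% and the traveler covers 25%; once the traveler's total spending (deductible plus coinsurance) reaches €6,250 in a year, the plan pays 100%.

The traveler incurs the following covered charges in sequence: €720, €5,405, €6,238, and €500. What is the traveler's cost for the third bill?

Claim 1 — €720: entire amount goes to the deductible. Traveler pays €720; OOP now €720.
Claim 2 — €5,405: €2,030 to deductible, leaving €3,375; 25% of €3,375 = €843.75. Traveler pays €2,873.75; OOP now €3,593.75.
Claim 3 — €6,238: deductible already satisfied, so traveler's share is 25% × €6,238 = €1,559.50. Traveler owes €1,559.50 (running OOP €5,153.25).

€1,559.50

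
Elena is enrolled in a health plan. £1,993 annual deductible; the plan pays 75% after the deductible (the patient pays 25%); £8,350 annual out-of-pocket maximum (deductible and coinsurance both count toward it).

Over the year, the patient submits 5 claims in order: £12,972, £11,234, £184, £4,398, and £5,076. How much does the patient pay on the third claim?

Bill 1, £12,972: deductible takes £1,993, £10,979 remains; coinsurance £10,979 × 25% = £2,744.75. Patient pays £4,737.75; OOP now £4,737.75.
Bill 2, £11,234: deductible already satisfied, so patient's share is 25% × £11,234 = £2,808.50. Patient pays £2,808.50; OOP now £7,546.25.
Bill 3, £184: deductible already satisfied, so patient's share is 25% × £184 = £46. Cost to patient: £46. OOP to date £7,592.25.

£46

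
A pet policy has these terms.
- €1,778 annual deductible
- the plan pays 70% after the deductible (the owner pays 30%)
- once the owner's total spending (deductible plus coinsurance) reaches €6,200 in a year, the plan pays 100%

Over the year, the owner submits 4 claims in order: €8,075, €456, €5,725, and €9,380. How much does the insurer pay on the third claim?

€4,007.50

Claim 1 — €8,075: deductible takes €1,778, €6,297 remains; coinsurance €6,297 × 30% = €1,889.10. Owner pays €3,667.10; OOP now €3,667.10. Plan pays €8,075 − €3,667.10 = €4,407.90.
Claim 2 — €456: deductible met; 30% of €456 = €136.80. Owner pays €136.80; OOP now €3,803.90. Insurer: €456 − €136.80 = €319.20.
Claim 3 — €5,725: deductible met; 30% of €5,725 = €1,717.50. Owner owes €1,717.50 (running OOP €5,521.40). Plan pays €5,725 − €1,717.50 = €4,007.50.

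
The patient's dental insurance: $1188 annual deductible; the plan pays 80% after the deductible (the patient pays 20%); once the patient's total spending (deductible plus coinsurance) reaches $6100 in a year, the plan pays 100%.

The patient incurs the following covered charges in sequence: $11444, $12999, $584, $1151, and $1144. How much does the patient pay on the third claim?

$116.80

#1 ($11444): deductible takes $1188, $10256 remains; 20% of $10256 = $2051.20. Cost to patient: $3239.20. OOP to date $3239.20.
#2 ($12999): deductible already satisfied, so patient's share is 20% × $12999 = $2599.80. Cost to patient: $2599.80. OOP to date $5839.
#3 ($584): 20% coinsurance on $584 = $116.80. Cost to patient: $116.80. OOP to date $5955.80.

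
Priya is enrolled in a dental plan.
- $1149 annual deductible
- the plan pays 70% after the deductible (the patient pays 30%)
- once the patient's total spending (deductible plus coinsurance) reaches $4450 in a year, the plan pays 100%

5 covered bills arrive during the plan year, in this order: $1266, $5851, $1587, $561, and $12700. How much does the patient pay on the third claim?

Bill 1, $1266: $1149 to deductible, leaving $117; patient's 30% is $35.10. Patient pays $1184.10; OOP now $1184.10.
Bill 2, $5851: 30% coinsurance on $5851 = $1755.30. Cost to patient: $1755.30. OOP to date $2939.40.
Bill 3, $1587: deductible already satisfied, so patient's share is 30% × $1587 = $476.10. Cost to patient: $476.10. OOP to date $3415.50.

$476.10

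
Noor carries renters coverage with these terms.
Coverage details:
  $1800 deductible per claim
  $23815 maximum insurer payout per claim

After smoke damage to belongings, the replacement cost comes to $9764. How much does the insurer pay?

After the deductible, $9764 − $1800 = $7964 remains.
$7964 ≤ $23815, so the limit doesn't bind; insurer pays $7964.

$7964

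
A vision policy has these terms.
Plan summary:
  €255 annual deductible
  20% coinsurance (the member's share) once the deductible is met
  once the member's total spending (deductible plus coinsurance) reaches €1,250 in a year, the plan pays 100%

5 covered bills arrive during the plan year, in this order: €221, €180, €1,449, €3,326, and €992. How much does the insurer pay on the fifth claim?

Claim 1 — €221: fully absorbed by the deductible. Cost to member: €221. OOP to date €221. Insurer: €221 − €221 = €0.
Claim 2 — €180: deductible takes €34, €146 remains; coinsurance €146 × 20% = €29.20. Member owes €63.20 (running OOP €284.20). Insurer: €180 − €63.20 = €116.80.
Claim 3 — €1,449: deductible met; 20% of €1,449 = €289.80. Cost to member: €289.80. OOP to date €574. Insurer: €1,449 − €289.80 = €1,159.20.
Claim 4 — €3,326: 20% coinsurance on €3,326 = €665.20. Cost to member: €665.20. OOP to date €1,239.20. Plan pays €3,326 − €665.20 = €2,660.80.
Claim 5 — €992: deductible already satisfied, so member's share is 20% × €992 = €198.40. Adding that to €1,239.20 gives €1,437.60, past the €1,250 cap; member pays only €1,250 − €1,239.20 = €10.80. Insurer: €992 − €10.80 = €981.20.

€981.20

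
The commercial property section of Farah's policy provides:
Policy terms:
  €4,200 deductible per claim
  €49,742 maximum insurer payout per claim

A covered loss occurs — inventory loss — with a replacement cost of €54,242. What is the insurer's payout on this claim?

€49,742

After the deductible, €54,242 − €4,200 = €50,042 remains.
Since €50,042 > €49,742, the payout is capped at €49,742.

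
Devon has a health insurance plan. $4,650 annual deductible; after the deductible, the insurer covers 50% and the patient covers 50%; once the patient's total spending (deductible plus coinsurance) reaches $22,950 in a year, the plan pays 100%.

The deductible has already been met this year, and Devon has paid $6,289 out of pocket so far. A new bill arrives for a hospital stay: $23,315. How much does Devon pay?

The deductible is already satisfied, so the full bill goes to coinsurance.
Patient's 50% share of $23,315 is $11,657.50.
Total out-of-pocket so far would be $6,289 + $11,657.50 = $17,946.50, below the $22,950 cap — no reduction.

$11,657.50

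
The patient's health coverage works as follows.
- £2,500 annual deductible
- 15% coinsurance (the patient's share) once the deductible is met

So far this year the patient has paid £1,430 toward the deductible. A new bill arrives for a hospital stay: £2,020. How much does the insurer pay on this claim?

Remaining deductible: £2,500 − £1,430 = £1,070.
The remaining £950 (= £2,020 − £1,070) moves to coinsurance.
Patient's 15% share of £950 is £142.50.
Patient responsibility: £1,070 + £142.50 = £1,212.50.
The insurer covers the remainder: £2,020 − £1,212.50 = £807.50.

£807.50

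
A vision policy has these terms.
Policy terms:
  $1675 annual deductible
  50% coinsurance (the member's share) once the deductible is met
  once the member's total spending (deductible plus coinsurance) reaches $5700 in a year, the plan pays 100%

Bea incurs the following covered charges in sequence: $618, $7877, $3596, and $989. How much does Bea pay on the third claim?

#1 ($618): all of it applies to the deductible. Cost to member: $618. OOP to date $618.
#2 ($7877): $1057 to deductible, leaving $6820; 50% of $6820 = $3410. Member pays $4467; OOP now $5085.
#3 ($3596): deductible already satisfied, so member's share is 50% × $3596 = $1798. Adding that to $5085 gives $6883, past the $5700 cap; member pays only $5700 − $5085 = $615.

$615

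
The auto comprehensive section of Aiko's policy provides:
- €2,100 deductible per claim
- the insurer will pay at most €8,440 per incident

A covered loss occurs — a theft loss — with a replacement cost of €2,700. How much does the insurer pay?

€600

Less the €2,100 deductible: €2,700 − €2,100 = €600.
€600 ≤ €8,440, so the limit doesn't bind; insurer pays €600.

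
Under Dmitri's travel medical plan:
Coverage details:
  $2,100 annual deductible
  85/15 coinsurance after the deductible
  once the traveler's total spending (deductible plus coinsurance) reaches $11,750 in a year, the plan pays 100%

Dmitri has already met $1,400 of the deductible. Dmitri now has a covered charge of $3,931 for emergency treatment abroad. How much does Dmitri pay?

$1,184.65

$1,400 of the $2,100 deductible is already met, leaving $700.
The remaining $3,231 (= $3,931 − $700) moves to coinsurance.
Traveler's 15% share of $3,231 is $484.65.
That puts the traveler's cost at $700 + $484.65 = $1,184.65 before any cap.
Year-to-date out-of-pocket becomes $1,400 + $1,184.65 = $2,584.65, still under the $11,750 maximum, so no cap applies.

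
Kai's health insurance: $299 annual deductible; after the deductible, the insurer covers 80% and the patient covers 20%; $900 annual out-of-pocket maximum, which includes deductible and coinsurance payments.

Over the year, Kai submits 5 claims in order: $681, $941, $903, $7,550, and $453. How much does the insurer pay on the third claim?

$722.40

Claim 1 ($681): $299 to deductible, leaving $382; coinsurance $382 × 20% = $76.40. Patient pays $375.40; OOP now $375.40. Plan pays $681 − $375.40 = $305.60.
Claim 2 ($941): deductible already satisfied, so patient's share is 20% × $941 = $188.20. Patient pays $188.20; OOP now $563.60. Plan pays $941 − $188.20 = $752.80.
Claim 3 ($903): deductible met; 20% of $903 = $180.60. Patient owes $180.60 (running OOP $744.20). Insurer: $903 − $180.60 = $722.40.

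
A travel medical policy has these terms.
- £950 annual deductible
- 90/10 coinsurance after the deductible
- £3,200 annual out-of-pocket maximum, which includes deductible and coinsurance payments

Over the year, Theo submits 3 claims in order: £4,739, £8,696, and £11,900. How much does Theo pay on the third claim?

Claim 1 — £4,739: £950 finishes the deductible; £3,789 goes to coinsurance; coinsurance £3,789 × 10% = £378.90. Traveler owes £1,328.90 (running OOP £1,328.90).
Claim 2 — £8,696: deductible already satisfied, so traveler's share is 10% × £8,696 = £869.60. Cost to traveler: £869.60. OOP to date £2,198.50.
Claim 3 — £11,900: deductible met; 10% of £11,900 = £1,190. OOP would hit £3,388.50 > £3,200, so the cap limits the traveler to £3,200 − £2,198.50 = £1,001.50.

£1,001.50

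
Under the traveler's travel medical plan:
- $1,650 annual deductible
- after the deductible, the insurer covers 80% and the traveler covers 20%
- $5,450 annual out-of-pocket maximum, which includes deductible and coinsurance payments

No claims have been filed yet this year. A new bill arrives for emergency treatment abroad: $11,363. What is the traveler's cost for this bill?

Nothing has been paid toward the $1,650 deductible, so the first $1,650 of this charge is applied there.
After the $1,650 deductible portion, $11,363 − $1,650 = $9,713 is subject to coinsurance.
Coinsurance: $9,713 × 20% = $1,942.60.
That puts the traveler's cost at $1,650 + $1,942.60 = $3,592.60 before any cap.
Total out-of-pocket so far would be $0 + $3,592.60 = $3,592.60, below the $5,450 cap — no reduction.

$3,592.60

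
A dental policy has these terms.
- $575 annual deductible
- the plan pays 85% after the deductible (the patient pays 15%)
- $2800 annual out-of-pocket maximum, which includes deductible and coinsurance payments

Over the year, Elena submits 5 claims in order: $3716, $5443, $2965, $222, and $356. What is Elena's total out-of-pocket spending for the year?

$2394.05

#1 ($3716): $575 finishes the deductible; $3141 goes to coinsurance; coinsurance $3141 × 15% = $471.15. Patient pays $1046.15; OOP now $1046.15.
#2 ($5443): deductible already satisfied, so patient's share is 15% × $5443 = $816.45. Cost to patient: $816.45. OOP to date $1862.60.
#3 ($2965): 15% coinsurance on $2965 = $444.75. Patient owes $444.75 (running OOP $2307.35).
#4 ($222): deductible already satisfied, so patient's share is 15% × $222 = $33.30. Patient pays $33.30; OOP now $2340.65.
#5 ($356): deductible met; 15% of $356 = $53.40. Patient owes $53.40 (running OOP $2394.05).
Total paid by the patient: $1046.15 + $816.45 + $444.75 + $33.30 + $53.40 = $2394.05.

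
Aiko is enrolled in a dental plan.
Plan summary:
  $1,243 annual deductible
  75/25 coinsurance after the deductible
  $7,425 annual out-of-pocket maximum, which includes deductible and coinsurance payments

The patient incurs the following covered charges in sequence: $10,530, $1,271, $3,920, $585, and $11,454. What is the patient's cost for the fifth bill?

Claim 1 — $10,530: $1,243 to deductible, leaving $9,287; 25% of $9,287 = $2,321.75. Cost to patient: $3,564.75. OOP to date $3,564.75.
Claim 2 — $1,271: 25% coinsurance on $1,271 = $317.75. Cost to patient: $317.75. OOP to date $3,882.50.
Claim 3 — $3,920: deductible already satisfied, so patient's share is 25% × $3,920 = $980. Cost to patient: $980. OOP to date $4,862.50.
Claim 4 — $585: deductible met; 25% of $585 = $146.25. Patient owes $146.25 (running OOP $5,008.75).
Claim 5 — $11,454: 25% coinsurance on $11,454 = $2,863.50. Adding that to $5,008.75 gives $7,872.25, past the $7,425 cap; patient pays only $7,425 − $5,008.75 = $2,416.25.

$2,416.25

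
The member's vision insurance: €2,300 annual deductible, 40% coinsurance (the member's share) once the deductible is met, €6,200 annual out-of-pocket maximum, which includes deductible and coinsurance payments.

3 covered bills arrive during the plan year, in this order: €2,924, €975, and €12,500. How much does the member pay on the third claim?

€3,260.40

Bill 1, €2,924: deductible takes €2,300, €624 remains; 40% of €624 = €249.60. Member pays €2,549.60; OOP now €2,549.60.
Bill 2, €975: deductible already satisfied, so member's share is 40% × €975 = €390. Member owes €390 (running OOP €2,939.60).
Bill 3, €12,500: deductible already satisfied, so member's share is 40% × €12,500 = €5,000. OOP would hit €7,939.60 > €6,200, so the cap limits the member to €6,200 − €2,939.60 = €3,260.40.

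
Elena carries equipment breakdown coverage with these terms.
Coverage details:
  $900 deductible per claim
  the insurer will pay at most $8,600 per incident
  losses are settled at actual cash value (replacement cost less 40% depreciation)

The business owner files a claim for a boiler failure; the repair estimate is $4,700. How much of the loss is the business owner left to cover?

Actual cash value after 40% depreciation: $4,700 × 60% = $2,820.
After the deductible, $2,820 − $900 = $1,920 remains.
$1,920 ≤ $8,600, so the limit doesn't bind; insurer pays $1,920.
Out of pocket: $4,700 − $1,920 = $2,780.

$2,780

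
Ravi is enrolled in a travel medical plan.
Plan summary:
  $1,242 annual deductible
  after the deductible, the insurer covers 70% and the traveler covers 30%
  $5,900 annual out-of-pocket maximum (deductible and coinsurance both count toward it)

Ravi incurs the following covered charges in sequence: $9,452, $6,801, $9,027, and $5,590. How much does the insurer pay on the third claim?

Claim 1 — $9,452: $1,242 finishes the deductible; $8,210 goes to coinsurance; 30% of $8,210 = $2,463. Traveler owes $3,705 (running OOP $3,705). Plan pays $9,452 − $3,705 = $5,747.
Claim 2 — $6,801: deductible met; 30% of $6,801 = $2,040.30. Traveler owes $2,040.30 (running OOP $5,745.30). Insurer: $6,801 − $2,040.30 = $4,760.70.
Claim 3 — $9,027: deductible met; 30% of $9,027 = $2,708.10. Adding that to $5,745.30 gives $8,453.40, past the $5,900 cap; traveler pays only $5,900 − $5,745.30 = $154.70. Insurer: $9,027 − $154.70 = $8,872.30.

$8,872.30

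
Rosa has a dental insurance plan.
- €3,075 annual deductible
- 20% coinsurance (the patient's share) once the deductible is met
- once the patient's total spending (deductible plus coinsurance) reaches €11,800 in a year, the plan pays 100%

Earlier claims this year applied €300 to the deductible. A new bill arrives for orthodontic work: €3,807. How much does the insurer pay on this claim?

€300 of the €3,075 deductible is already met, leaving €2,775.
After the €2,775 deductible portion, €3,807 − €2,775 = €1,032 is subject to coinsurance.
20% of €1,032 = €206.40 falls to the patient.
So the patient owes €2,775 + €206.40 = €2,981.40 before any cap.
Total out-of-pocket so far would be €300 + €2,981.40 = €3,281.40, below the €11,800 cap — no reduction.
The insurer covers the remainder: €3,807 − €2,981.40 = €825.60.

€825.60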